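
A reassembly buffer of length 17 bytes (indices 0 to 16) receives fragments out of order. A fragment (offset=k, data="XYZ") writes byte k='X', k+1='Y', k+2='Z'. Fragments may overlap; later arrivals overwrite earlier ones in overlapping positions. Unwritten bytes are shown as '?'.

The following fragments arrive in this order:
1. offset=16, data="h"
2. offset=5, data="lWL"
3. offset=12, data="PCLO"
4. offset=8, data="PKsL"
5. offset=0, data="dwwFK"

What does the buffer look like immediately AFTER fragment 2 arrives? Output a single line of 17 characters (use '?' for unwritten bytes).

Fragment 1: offset=16 data="h" -> buffer=????????????????h
Fragment 2: offset=5 data="lWL" -> buffer=?????lWL????????h

Answer: ?????lWL????????h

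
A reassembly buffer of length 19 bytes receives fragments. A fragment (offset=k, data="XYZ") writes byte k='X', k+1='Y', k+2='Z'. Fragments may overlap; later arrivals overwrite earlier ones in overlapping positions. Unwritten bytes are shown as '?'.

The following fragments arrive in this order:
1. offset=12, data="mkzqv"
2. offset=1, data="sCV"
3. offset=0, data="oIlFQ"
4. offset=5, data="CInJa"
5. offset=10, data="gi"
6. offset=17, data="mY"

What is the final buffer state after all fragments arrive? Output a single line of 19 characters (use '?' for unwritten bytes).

Answer: oIlFQCInJagimkzqvmY

Derivation:
Fragment 1: offset=12 data="mkzqv" -> buffer=????????????mkzqv??
Fragment 2: offset=1 data="sCV" -> buffer=?sCV????????mkzqv??
Fragment 3: offset=0 data="oIlFQ" -> buffer=oIlFQ???????mkzqv??
Fragment 4: offset=5 data="CInJa" -> buffer=oIlFQCInJa??mkzqv??
Fragment 5: offset=10 data="gi" -> buffer=oIlFQCInJagimkzqv??
Fragment 6: offset=17 data="mY" -> buffer=oIlFQCInJagimkzqvmY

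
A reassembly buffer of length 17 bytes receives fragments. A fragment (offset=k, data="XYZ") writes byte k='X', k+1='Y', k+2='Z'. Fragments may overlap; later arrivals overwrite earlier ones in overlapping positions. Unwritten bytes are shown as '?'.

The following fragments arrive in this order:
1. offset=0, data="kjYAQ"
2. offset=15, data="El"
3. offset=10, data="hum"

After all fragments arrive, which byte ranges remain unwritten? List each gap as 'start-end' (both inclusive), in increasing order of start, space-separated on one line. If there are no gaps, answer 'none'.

Answer: 5-9 13-14

Derivation:
Fragment 1: offset=0 len=5
Fragment 2: offset=15 len=2
Fragment 3: offset=10 len=3
Gaps: 5-9 13-14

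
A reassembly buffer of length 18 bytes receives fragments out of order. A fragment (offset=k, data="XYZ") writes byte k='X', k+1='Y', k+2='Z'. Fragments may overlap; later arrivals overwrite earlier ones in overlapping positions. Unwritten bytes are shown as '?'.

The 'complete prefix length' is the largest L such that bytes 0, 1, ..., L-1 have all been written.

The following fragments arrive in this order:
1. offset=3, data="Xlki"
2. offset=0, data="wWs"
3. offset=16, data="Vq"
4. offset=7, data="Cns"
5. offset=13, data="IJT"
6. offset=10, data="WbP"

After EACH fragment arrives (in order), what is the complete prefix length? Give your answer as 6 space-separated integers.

Fragment 1: offset=3 data="Xlki" -> buffer=???Xlki??????????? -> prefix_len=0
Fragment 2: offset=0 data="wWs" -> buffer=wWsXlki??????????? -> prefix_len=7
Fragment 3: offset=16 data="Vq" -> buffer=wWsXlki?????????Vq -> prefix_len=7
Fragment 4: offset=7 data="Cns" -> buffer=wWsXlkiCns??????Vq -> prefix_len=10
Fragment 5: offset=13 data="IJT" -> buffer=wWsXlkiCns???IJTVq -> prefix_len=10
Fragment 6: offset=10 data="WbP" -> buffer=wWsXlkiCnsWbPIJTVq -> prefix_len=18

Answer: 0 7 7 10 10 18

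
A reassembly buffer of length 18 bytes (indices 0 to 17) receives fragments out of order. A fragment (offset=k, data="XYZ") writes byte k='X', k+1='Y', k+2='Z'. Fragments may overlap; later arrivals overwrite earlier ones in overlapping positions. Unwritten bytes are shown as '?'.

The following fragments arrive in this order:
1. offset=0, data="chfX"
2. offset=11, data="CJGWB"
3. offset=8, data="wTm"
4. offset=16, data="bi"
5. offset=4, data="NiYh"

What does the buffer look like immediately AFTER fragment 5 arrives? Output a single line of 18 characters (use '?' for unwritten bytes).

Fragment 1: offset=0 data="chfX" -> buffer=chfX??????????????
Fragment 2: offset=11 data="CJGWB" -> buffer=chfX???????CJGWB??
Fragment 3: offset=8 data="wTm" -> buffer=chfX????wTmCJGWB??
Fragment 4: offset=16 data="bi" -> buffer=chfX????wTmCJGWBbi
Fragment 5: offset=4 data="NiYh" -> buffer=chfXNiYhwTmCJGWBbi

Answer: chfXNiYhwTmCJGWBbi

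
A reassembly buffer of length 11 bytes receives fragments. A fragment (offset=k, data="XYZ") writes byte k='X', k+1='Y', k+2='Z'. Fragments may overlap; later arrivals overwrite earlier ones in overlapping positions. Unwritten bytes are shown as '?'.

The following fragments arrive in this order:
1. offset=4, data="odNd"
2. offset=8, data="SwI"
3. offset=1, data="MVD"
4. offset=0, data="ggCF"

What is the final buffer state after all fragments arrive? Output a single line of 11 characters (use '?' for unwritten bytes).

Fragment 1: offset=4 data="odNd" -> buffer=????odNd???
Fragment 2: offset=8 data="SwI" -> buffer=????odNdSwI
Fragment 3: offset=1 data="MVD" -> buffer=?MVDodNdSwI
Fragment 4: offset=0 data="ggCF" -> buffer=ggCFodNdSwI

Answer: ggCFodNdSwI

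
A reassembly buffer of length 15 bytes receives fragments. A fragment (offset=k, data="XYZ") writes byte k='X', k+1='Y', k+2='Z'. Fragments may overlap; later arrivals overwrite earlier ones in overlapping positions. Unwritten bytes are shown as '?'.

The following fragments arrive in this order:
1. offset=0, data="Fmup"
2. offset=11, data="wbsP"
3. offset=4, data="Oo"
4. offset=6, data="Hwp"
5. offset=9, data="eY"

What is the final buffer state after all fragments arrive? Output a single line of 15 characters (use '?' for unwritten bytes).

Fragment 1: offset=0 data="Fmup" -> buffer=Fmup???????????
Fragment 2: offset=11 data="wbsP" -> buffer=Fmup???????wbsP
Fragment 3: offset=4 data="Oo" -> buffer=FmupOo?????wbsP
Fragment 4: offset=6 data="Hwp" -> buffer=FmupOoHwp??wbsP
Fragment 5: offset=9 data="eY" -> buffer=FmupOoHwpeYwbsP

Answer: FmupOoHwpeYwbsP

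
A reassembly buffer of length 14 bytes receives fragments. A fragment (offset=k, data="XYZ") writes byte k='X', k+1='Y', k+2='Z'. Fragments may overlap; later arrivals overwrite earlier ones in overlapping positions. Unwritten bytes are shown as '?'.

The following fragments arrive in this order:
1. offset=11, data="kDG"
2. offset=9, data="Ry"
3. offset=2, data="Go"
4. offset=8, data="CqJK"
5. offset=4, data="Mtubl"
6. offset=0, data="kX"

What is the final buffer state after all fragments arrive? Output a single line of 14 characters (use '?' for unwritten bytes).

Answer: kXGoMtublqJKDG

Derivation:
Fragment 1: offset=11 data="kDG" -> buffer=???????????kDG
Fragment 2: offset=9 data="Ry" -> buffer=?????????RykDG
Fragment 3: offset=2 data="Go" -> buffer=??Go?????RykDG
Fragment 4: offset=8 data="CqJK" -> buffer=??Go????CqJKDG
Fragment 5: offset=4 data="Mtubl" -> buffer=??GoMtublqJKDG
Fragment 6: offset=0 data="kX" -> buffer=kXGoMtublqJKDG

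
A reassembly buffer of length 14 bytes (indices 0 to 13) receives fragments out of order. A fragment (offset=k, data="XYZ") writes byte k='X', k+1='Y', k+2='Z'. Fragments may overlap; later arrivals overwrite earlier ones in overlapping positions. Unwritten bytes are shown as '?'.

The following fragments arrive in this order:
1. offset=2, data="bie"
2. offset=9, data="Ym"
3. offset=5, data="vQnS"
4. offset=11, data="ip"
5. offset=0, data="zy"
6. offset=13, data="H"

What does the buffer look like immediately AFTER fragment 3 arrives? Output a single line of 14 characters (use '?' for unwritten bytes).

Fragment 1: offset=2 data="bie" -> buffer=??bie?????????
Fragment 2: offset=9 data="Ym" -> buffer=??bie????Ym???
Fragment 3: offset=5 data="vQnS" -> buffer=??bievQnSYm???

Answer: ??bievQnSYm???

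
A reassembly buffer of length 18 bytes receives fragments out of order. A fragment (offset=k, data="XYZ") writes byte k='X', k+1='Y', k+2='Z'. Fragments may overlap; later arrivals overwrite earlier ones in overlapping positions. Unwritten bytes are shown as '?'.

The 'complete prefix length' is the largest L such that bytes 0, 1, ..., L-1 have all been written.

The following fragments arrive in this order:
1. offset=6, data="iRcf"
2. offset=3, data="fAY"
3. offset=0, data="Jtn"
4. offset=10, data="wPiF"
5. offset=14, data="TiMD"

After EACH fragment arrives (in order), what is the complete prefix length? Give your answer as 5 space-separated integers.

Fragment 1: offset=6 data="iRcf" -> buffer=??????iRcf???????? -> prefix_len=0
Fragment 2: offset=3 data="fAY" -> buffer=???fAYiRcf???????? -> prefix_len=0
Fragment 3: offset=0 data="Jtn" -> buffer=JtnfAYiRcf???????? -> prefix_len=10
Fragment 4: offset=10 data="wPiF" -> buffer=JtnfAYiRcfwPiF???? -> prefix_len=14
Fragment 5: offset=14 data="TiMD" -> buffer=JtnfAYiRcfwPiFTiMD -> prefix_len=18

Answer: 0 0 10 14 18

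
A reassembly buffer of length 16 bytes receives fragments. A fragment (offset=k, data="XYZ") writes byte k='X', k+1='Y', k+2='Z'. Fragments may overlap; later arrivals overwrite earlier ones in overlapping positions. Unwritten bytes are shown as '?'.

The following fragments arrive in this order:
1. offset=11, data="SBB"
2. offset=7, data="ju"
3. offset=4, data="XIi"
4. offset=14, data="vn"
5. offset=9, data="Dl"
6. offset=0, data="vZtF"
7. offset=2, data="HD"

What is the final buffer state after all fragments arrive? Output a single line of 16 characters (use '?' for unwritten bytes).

Answer: vZHDXIijuDlSBBvn

Derivation:
Fragment 1: offset=11 data="SBB" -> buffer=???????????SBB??
Fragment 2: offset=7 data="ju" -> buffer=???????ju??SBB??
Fragment 3: offset=4 data="XIi" -> buffer=????XIiju??SBB??
Fragment 4: offset=14 data="vn" -> buffer=????XIiju??SBBvn
Fragment 5: offset=9 data="Dl" -> buffer=????XIijuDlSBBvn
Fragment 6: offset=0 data="vZtF" -> buffer=vZtFXIijuDlSBBvn
Fragment 7: offset=2 data="HD" -> buffer=vZHDXIijuDlSBBvn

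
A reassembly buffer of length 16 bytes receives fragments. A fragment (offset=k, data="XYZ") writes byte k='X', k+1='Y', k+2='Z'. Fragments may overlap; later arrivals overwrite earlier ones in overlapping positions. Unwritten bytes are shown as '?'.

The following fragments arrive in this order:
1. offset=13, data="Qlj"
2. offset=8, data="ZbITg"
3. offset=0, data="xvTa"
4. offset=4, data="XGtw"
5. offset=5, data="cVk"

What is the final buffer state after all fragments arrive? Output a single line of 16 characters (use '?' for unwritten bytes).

Answer: xvTaXcVkZbITgQlj

Derivation:
Fragment 1: offset=13 data="Qlj" -> buffer=?????????????Qlj
Fragment 2: offset=8 data="ZbITg" -> buffer=????????ZbITgQlj
Fragment 3: offset=0 data="xvTa" -> buffer=xvTa????ZbITgQlj
Fragment 4: offset=4 data="XGtw" -> buffer=xvTaXGtwZbITgQlj
Fragment 5: offset=5 data="cVk" -> buffer=xvTaXcVkZbITgQlj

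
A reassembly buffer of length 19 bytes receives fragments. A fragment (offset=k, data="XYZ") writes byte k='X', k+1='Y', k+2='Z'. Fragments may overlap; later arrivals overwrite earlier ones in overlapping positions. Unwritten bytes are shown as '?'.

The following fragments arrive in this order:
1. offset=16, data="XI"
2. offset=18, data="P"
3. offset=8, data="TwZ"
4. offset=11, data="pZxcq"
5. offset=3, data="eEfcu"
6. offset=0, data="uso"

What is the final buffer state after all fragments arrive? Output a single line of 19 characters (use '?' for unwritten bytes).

Fragment 1: offset=16 data="XI" -> buffer=????????????????XI?
Fragment 2: offset=18 data="P" -> buffer=????????????????XIP
Fragment 3: offset=8 data="TwZ" -> buffer=????????TwZ?????XIP
Fragment 4: offset=11 data="pZxcq" -> buffer=????????TwZpZxcqXIP
Fragment 5: offset=3 data="eEfcu" -> buffer=???eEfcuTwZpZxcqXIP
Fragment 6: offset=0 data="uso" -> buffer=usoeEfcuTwZpZxcqXIP

Answer: usoeEfcuTwZpZxcqXIP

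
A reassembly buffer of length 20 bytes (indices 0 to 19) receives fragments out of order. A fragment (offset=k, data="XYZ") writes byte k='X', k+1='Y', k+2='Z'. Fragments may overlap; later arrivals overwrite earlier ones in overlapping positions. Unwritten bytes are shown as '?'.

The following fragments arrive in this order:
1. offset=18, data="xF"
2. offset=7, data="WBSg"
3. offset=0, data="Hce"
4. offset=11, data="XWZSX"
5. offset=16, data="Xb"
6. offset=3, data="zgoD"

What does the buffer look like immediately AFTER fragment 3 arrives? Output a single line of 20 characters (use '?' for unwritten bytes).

Answer: Hce????WBSg???????xF

Derivation:
Fragment 1: offset=18 data="xF" -> buffer=??????????????????xF
Fragment 2: offset=7 data="WBSg" -> buffer=???????WBSg???????xF
Fragment 3: offset=0 data="Hce" -> buffer=Hce????WBSg???????xF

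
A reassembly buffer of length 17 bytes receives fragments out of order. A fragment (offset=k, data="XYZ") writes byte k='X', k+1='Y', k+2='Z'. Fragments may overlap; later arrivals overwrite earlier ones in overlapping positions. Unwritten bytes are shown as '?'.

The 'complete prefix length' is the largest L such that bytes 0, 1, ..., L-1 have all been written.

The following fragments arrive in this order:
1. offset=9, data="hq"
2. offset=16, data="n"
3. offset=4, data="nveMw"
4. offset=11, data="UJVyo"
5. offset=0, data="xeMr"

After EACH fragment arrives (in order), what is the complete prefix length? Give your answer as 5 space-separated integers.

Fragment 1: offset=9 data="hq" -> buffer=?????????hq?????? -> prefix_len=0
Fragment 2: offset=16 data="n" -> buffer=?????????hq?????n -> prefix_len=0
Fragment 3: offset=4 data="nveMw" -> buffer=????nveMwhq?????n -> prefix_len=0
Fragment 4: offset=11 data="UJVyo" -> buffer=????nveMwhqUJVyon -> prefix_len=0
Fragment 5: offset=0 data="xeMr" -> buffer=xeMrnveMwhqUJVyon -> prefix_len=17

Answer: 0 0 0 0 17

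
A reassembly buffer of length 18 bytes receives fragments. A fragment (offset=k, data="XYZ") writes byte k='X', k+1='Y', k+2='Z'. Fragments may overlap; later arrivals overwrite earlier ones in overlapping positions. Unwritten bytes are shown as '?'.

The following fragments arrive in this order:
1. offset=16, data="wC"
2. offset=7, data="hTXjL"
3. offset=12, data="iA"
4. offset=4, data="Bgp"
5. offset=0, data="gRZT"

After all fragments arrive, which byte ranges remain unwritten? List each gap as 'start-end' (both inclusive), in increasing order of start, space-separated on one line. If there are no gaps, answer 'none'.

Fragment 1: offset=16 len=2
Fragment 2: offset=7 len=5
Fragment 3: offset=12 len=2
Fragment 4: offset=4 len=3
Fragment 5: offset=0 len=4
Gaps: 14-15

Answer: 14-15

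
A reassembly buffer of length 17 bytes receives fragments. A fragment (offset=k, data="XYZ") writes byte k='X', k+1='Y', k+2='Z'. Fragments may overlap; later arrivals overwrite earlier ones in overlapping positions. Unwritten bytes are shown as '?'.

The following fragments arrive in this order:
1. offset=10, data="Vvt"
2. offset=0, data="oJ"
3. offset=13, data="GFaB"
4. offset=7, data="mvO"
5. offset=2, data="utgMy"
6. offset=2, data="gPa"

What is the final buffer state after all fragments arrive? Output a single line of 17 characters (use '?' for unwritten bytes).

Answer: oJgPaMymvOVvtGFaB

Derivation:
Fragment 1: offset=10 data="Vvt" -> buffer=??????????Vvt????
Fragment 2: offset=0 data="oJ" -> buffer=oJ????????Vvt????
Fragment 3: offset=13 data="GFaB" -> buffer=oJ????????VvtGFaB
Fragment 4: offset=7 data="mvO" -> buffer=oJ?????mvOVvtGFaB
Fragment 5: offset=2 data="utgMy" -> buffer=oJutgMymvOVvtGFaB
Fragment 6: offset=2 data="gPa" -> buffer=oJgPaMymvOVvtGFaB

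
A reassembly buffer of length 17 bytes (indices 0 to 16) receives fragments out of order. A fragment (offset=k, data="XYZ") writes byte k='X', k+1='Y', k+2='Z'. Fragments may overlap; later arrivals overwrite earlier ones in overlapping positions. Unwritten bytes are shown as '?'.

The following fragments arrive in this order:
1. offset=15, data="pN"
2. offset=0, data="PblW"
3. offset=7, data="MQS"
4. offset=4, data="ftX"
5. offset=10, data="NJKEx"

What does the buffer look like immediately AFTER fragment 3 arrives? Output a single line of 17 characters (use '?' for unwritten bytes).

Answer: PblW???MQS?????pN

Derivation:
Fragment 1: offset=15 data="pN" -> buffer=???????????????pN
Fragment 2: offset=0 data="PblW" -> buffer=PblW???????????pN
Fragment 3: offset=7 data="MQS" -> buffer=PblW???MQS?????pN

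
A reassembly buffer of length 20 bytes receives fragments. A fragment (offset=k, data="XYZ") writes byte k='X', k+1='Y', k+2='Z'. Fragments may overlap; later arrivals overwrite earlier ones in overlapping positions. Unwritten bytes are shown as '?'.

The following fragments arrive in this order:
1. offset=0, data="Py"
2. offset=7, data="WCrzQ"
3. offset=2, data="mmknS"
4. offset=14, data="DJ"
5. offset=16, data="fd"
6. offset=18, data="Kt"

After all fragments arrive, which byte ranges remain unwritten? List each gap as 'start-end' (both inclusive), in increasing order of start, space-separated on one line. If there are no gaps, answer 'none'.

Fragment 1: offset=0 len=2
Fragment 2: offset=7 len=5
Fragment 3: offset=2 len=5
Fragment 4: offset=14 len=2
Fragment 5: offset=16 len=2
Fragment 6: offset=18 len=2
Gaps: 12-13

Answer: 12-13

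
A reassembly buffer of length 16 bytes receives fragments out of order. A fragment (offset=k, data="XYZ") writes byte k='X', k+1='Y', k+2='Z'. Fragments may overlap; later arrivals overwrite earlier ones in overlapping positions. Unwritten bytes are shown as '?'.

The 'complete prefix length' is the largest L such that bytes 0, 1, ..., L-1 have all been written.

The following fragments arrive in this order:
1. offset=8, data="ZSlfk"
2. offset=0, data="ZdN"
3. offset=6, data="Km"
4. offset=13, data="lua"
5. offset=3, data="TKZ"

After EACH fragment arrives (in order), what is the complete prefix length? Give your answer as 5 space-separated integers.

Answer: 0 3 3 3 16

Derivation:
Fragment 1: offset=8 data="ZSlfk" -> buffer=????????ZSlfk??? -> prefix_len=0
Fragment 2: offset=0 data="ZdN" -> buffer=ZdN?????ZSlfk??? -> prefix_len=3
Fragment 3: offset=6 data="Km" -> buffer=ZdN???KmZSlfk??? -> prefix_len=3
Fragment 4: offset=13 data="lua" -> buffer=ZdN???KmZSlfklua -> prefix_len=3
Fragment 5: offset=3 data="TKZ" -> buffer=ZdNTKZKmZSlfklua -> prefix_len=16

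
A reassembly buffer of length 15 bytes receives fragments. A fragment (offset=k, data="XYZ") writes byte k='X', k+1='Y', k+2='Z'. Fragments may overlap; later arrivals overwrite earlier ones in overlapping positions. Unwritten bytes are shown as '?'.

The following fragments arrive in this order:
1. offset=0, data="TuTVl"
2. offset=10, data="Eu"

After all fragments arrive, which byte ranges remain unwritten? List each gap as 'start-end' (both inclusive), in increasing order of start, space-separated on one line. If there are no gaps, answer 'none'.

Answer: 5-9 12-14

Derivation:
Fragment 1: offset=0 len=5
Fragment 2: offset=10 len=2
Gaps: 5-9 12-14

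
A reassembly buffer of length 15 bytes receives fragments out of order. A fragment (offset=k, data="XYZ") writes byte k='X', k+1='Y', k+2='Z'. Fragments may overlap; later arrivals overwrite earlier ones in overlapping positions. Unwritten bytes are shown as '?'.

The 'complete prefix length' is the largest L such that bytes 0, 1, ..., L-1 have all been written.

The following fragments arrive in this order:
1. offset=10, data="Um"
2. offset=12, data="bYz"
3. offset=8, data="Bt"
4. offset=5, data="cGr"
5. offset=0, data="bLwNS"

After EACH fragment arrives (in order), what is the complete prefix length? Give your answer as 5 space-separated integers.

Answer: 0 0 0 0 15

Derivation:
Fragment 1: offset=10 data="Um" -> buffer=??????????Um??? -> prefix_len=0
Fragment 2: offset=12 data="bYz" -> buffer=??????????UmbYz -> prefix_len=0
Fragment 3: offset=8 data="Bt" -> buffer=????????BtUmbYz -> prefix_len=0
Fragment 4: offset=5 data="cGr" -> buffer=?????cGrBtUmbYz -> prefix_len=0
Fragment 5: offset=0 data="bLwNS" -> buffer=bLwNScGrBtUmbYz -> prefix_len=15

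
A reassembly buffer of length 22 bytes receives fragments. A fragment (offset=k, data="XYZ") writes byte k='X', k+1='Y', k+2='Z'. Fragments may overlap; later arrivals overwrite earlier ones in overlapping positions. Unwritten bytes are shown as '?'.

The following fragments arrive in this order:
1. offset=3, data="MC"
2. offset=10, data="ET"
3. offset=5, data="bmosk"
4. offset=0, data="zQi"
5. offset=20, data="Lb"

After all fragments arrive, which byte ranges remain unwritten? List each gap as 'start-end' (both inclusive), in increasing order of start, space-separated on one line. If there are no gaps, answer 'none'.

Fragment 1: offset=3 len=2
Fragment 2: offset=10 len=2
Fragment 3: offset=5 len=5
Fragment 4: offset=0 len=3
Fragment 5: offset=20 len=2
Gaps: 12-19

Answer: 12-19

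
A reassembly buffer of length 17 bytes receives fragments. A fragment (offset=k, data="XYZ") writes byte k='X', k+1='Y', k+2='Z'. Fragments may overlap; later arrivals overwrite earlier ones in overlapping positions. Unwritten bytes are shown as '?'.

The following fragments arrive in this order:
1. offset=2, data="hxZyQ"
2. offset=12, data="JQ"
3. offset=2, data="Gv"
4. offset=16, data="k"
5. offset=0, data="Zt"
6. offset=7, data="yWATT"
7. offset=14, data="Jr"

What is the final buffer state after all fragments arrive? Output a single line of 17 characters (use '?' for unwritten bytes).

Fragment 1: offset=2 data="hxZyQ" -> buffer=??hxZyQ??????????
Fragment 2: offset=12 data="JQ" -> buffer=??hxZyQ?????JQ???
Fragment 3: offset=2 data="Gv" -> buffer=??GvZyQ?????JQ???
Fragment 4: offset=16 data="k" -> buffer=??GvZyQ?????JQ??k
Fragment 5: offset=0 data="Zt" -> buffer=ZtGvZyQ?????JQ??k
Fragment 6: offset=7 data="yWATT" -> buffer=ZtGvZyQyWATTJQ??k
Fragment 7: offset=14 data="Jr" -> buffer=ZtGvZyQyWATTJQJrk

Answer: ZtGvZyQyWATTJQJrk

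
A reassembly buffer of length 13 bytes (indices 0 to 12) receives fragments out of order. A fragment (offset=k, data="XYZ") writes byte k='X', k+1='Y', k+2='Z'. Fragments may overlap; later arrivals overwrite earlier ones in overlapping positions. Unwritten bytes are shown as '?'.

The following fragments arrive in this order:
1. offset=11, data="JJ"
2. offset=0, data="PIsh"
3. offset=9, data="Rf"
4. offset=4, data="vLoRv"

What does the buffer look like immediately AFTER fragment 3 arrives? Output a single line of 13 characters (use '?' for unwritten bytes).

Fragment 1: offset=11 data="JJ" -> buffer=???????????JJ
Fragment 2: offset=0 data="PIsh" -> buffer=PIsh???????JJ
Fragment 3: offset=9 data="Rf" -> buffer=PIsh?????RfJJ

Answer: PIsh?????RfJJ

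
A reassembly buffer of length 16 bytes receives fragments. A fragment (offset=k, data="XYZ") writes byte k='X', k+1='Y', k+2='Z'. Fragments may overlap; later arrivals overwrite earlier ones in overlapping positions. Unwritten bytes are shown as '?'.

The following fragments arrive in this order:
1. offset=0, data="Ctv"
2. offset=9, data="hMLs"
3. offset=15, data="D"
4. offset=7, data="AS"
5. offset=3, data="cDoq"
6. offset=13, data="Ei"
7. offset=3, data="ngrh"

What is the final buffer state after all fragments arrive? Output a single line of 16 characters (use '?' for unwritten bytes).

Fragment 1: offset=0 data="Ctv" -> buffer=Ctv?????????????
Fragment 2: offset=9 data="hMLs" -> buffer=Ctv??????hMLs???
Fragment 3: offset=15 data="D" -> buffer=Ctv??????hMLs??D
Fragment 4: offset=7 data="AS" -> buffer=Ctv????AShMLs??D
Fragment 5: offset=3 data="cDoq" -> buffer=CtvcDoqAShMLs??D
Fragment 6: offset=13 data="Ei" -> buffer=CtvcDoqAShMLsEiD
Fragment 7: offset=3 data="ngrh" -> buffer=CtvngrhAShMLsEiD

Answer: CtvngrhAShMLsEiD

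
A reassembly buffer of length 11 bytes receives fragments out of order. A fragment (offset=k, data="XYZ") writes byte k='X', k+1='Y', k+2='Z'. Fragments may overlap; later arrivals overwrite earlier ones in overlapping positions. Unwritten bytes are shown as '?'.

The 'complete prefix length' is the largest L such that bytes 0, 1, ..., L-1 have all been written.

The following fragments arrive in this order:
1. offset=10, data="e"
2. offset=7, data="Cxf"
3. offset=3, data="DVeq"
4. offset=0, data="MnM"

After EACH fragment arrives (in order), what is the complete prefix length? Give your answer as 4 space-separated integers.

Fragment 1: offset=10 data="e" -> buffer=??????????e -> prefix_len=0
Fragment 2: offset=7 data="Cxf" -> buffer=???????Cxfe -> prefix_len=0
Fragment 3: offset=3 data="DVeq" -> buffer=???DVeqCxfe -> prefix_len=0
Fragment 4: offset=0 data="MnM" -> buffer=MnMDVeqCxfe -> prefix_len=11

Answer: 0 0 0 11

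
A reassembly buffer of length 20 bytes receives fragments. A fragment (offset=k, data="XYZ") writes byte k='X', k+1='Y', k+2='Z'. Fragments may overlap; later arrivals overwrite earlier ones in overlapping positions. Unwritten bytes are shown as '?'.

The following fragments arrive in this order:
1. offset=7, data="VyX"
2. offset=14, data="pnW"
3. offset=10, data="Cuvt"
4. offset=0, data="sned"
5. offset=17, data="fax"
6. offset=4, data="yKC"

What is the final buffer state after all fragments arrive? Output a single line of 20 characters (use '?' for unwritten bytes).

Answer: snedyKCVyXCuvtpnWfax

Derivation:
Fragment 1: offset=7 data="VyX" -> buffer=???????VyX??????????
Fragment 2: offset=14 data="pnW" -> buffer=???????VyX????pnW???
Fragment 3: offset=10 data="Cuvt" -> buffer=???????VyXCuvtpnW???
Fragment 4: offset=0 data="sned" -> buffer=sned???VyXCuvtpnW???
Fragment 5: offset=17 data="fax" -> buffer=sned???VyXCuvtpnWfax
Fragment 6: offset=4 data="yKC" -> buffer=snedyKCVyXCuvtpnWfax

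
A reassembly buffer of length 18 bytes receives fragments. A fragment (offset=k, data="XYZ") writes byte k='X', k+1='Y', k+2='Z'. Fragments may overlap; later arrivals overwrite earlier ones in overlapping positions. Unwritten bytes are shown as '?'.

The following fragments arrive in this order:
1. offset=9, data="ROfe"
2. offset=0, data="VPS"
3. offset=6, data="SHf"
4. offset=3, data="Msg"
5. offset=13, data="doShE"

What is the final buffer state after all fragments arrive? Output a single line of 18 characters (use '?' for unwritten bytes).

Answer: VPSMsgSHfROfedoShE

Derivation:
Fragment 1: offset=9 data="ROfe" -> buffer=?????????ROfe?????
Fragment 2: offset=0 data="VPS" -> buffer=VPS??????ROfe?????
Fragment 3: offset=6 data="SHf" -> buffer=VPS???SHfROfe?????
Fragment 4: offset=3 data="Msg" -> buffer=VPSMsgSHfROfe?????
Fragment 5: offset=13 data="doShE" -> buffer=VPSMsgSHfROfedoShE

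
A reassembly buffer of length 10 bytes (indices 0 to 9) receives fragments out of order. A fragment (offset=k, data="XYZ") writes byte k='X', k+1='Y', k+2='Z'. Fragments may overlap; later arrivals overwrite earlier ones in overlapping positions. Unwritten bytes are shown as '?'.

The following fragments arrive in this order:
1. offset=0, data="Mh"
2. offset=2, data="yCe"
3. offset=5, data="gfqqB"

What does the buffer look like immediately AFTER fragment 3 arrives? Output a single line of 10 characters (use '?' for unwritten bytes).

Answer: MhyCegfqqB

Derivation:
Fragment 1: offset=0 data="Mh" -> buffer=Mh????????
Fragment 2: offset=2 data="yCe" -> buffer=MhyCe?????
Fragment 3: offset=5 data="gfqqB" -> buffer=MhyCegfqqB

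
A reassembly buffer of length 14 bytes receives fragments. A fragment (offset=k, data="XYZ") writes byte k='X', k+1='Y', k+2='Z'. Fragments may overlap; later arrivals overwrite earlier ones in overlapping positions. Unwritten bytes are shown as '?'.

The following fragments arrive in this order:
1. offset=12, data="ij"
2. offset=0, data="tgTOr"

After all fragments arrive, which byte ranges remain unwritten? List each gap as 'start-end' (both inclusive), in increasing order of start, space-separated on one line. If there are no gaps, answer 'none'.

Fragment 1: offset=12 len=2
Fragment 2: offset=0 len=5
Gaps: 5-11

Answer: 5-11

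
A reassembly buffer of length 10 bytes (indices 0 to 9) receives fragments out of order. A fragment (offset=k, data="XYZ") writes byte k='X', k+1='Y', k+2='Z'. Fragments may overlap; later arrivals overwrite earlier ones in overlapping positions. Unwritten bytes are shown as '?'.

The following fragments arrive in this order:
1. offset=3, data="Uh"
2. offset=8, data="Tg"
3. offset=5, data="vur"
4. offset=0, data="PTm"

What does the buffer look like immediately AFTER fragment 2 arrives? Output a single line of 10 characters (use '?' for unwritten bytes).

Fragment 1: offset=3 data="Uh" -> buffer=???Uh?????
Fragment 2: offset=8 data="Tg" -> buffer=???Uh???Tg

Answer: ???Uh???Tg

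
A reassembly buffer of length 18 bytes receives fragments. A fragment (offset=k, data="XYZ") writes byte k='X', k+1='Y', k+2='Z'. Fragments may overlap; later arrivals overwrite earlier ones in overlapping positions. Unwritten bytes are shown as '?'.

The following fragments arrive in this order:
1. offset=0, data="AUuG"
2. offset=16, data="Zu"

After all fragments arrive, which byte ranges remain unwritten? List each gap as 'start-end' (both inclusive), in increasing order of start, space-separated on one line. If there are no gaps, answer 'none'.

Answer: 4-15

Derivation:
Fragment 1: offset=0 len=4
Fragment 2: offset=16 len=2
Gaps: 4-15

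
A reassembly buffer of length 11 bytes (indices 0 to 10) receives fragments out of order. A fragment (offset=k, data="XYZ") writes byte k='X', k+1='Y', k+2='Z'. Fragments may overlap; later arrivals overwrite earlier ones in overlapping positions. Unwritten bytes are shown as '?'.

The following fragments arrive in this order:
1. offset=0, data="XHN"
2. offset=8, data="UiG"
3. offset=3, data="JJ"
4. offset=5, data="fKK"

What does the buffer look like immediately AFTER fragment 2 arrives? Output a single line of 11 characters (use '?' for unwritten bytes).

Fragment 1: offset=0 data="XHN" -> buffer=XHN????????
Fragment 2: offset=8 data="UiG" -> buffer=XHN?????UiG

Answer: XHN?????UiG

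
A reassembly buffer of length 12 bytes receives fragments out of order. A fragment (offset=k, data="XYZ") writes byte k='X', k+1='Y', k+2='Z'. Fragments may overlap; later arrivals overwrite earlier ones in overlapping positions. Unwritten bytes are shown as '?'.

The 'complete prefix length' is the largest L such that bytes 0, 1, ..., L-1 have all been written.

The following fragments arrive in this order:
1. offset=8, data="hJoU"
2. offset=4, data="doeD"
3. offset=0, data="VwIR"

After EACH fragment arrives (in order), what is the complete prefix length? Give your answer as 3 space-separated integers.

Fragment 1: offset=8 data="hJoU" -> buffer=????????hJoU -> prefix_len=0
Fragment 2: offset=4 data="doeD" -> buffer=????doeDhJoU -> prefix_len=0
Fragment 3: offset=0 data="VwIR" -> buffer=VwIRdoeDhJoU -> prefix_len=12

Answer: 0 0 12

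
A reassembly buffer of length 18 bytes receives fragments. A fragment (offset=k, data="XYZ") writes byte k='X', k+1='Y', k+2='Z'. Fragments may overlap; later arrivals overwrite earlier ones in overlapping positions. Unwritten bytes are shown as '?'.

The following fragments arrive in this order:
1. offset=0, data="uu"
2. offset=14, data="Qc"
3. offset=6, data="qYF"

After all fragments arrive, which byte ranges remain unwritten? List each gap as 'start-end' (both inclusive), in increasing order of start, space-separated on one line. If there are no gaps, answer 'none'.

Fragment 1: offset=0 len=2
Fragment 2: offset=14 len=2
Fragment 3: offset=6 len=3
Gaps: 2-5 9-13 16-17

Answer: 2-5 9-13 16-17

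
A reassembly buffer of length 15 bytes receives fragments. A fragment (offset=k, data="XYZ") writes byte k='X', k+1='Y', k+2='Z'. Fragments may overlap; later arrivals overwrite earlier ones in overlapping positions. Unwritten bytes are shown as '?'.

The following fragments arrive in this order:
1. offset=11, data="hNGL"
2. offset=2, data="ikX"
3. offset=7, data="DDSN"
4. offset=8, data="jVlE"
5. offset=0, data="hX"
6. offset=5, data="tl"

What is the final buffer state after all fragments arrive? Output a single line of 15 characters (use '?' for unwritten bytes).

Fragment 1: offset=11 data="hNGL" -> buffer=???????????hNGL
Fragment 2: offset=2 data="ikX" -> buffer=??ikX??????hNGL
Fragment 3: offset=7 data="DDSN" -> buffer=??ikX??DDSNhNGL
Fragment 4: offset=8 data="jVlE" -> buffer=??ikX??DjVlENGL
Fragment 5: offset=0 data="hX" -> buffer=hXikX??DjVlENGL
Fragment 6: offset=5 data="tl" -> buffer=hXikXtlDjVlENGL

Answer: hXikXtlDjVlENGL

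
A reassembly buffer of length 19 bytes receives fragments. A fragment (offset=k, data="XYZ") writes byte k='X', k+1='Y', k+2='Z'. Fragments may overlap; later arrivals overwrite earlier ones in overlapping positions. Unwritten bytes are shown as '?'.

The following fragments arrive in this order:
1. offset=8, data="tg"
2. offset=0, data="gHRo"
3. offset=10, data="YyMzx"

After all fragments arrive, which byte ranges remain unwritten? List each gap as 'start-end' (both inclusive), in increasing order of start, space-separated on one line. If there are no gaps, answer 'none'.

Answer: 4-7 15-18

Derivation:
Fragment 1: offset=8 len=2
Fragment 2: offset=0 len=4
Fragment 3: offset=10 len=5
Gaps: 4-7 15-18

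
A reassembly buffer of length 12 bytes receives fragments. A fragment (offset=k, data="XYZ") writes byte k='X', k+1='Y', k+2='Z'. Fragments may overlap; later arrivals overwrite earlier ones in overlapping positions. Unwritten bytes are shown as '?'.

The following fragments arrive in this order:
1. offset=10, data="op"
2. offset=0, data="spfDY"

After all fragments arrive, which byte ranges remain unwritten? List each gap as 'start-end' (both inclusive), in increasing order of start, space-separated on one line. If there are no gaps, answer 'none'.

Fragment 1: offset=10 len=2
Fragment 2: offset=0 len=5
Gaps: 5-9

Answer: 5-9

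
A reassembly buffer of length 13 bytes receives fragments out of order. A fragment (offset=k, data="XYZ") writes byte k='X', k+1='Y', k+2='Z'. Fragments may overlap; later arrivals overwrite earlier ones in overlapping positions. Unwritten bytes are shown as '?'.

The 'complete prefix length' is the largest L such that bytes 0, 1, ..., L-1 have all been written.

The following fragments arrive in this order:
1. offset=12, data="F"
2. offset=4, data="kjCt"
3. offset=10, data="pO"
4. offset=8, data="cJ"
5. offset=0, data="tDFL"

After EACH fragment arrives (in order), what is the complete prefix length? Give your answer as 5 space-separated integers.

Answer: 0 0 0 0 13

Derivation:
Fragment 1: offset=12 data="F" -> buffer=????????????F -> prefix_len=0
Fragment 2: offset=4 data="kjCt" -> buffer=????kjCt????F -> prefix_len=0
Fragment 3: offset=10 data="pO" -> buffer=????kjCt??pOF -> prefix_len=0
Fragment 4: offset=8 data="cJ" -> buffer=????kjCtcJpOF -> prefix_len=0
Fragment 5: offset=0 data="tDFL" -> buffer=tDFLkjCtcJpOF -> prefix_len=13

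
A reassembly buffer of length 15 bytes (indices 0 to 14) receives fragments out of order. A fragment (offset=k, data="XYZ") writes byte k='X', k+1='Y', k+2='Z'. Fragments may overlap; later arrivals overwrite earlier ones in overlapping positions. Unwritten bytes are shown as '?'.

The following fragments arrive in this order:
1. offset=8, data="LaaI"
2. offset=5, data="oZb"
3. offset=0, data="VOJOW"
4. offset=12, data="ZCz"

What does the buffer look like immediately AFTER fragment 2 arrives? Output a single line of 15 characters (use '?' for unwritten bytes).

Answer: ?????oZbLaaI???

Derivation:
Fragment 1: offset=8 data="LaaI" -> buffer=????????LaaI???
Fragment 2: offset=5 data="oZb" -> buffer=?????oZbLaaI???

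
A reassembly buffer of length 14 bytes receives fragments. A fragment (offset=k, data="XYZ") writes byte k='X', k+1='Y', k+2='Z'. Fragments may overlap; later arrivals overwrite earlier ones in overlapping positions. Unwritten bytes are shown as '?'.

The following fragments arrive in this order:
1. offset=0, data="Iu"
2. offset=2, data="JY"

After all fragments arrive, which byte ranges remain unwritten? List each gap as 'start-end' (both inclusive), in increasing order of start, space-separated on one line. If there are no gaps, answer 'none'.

Fragment 1: offset=0 len=2
Fragment 2: offset=2 len=2
Gaps: 4-13

Answer: 4-13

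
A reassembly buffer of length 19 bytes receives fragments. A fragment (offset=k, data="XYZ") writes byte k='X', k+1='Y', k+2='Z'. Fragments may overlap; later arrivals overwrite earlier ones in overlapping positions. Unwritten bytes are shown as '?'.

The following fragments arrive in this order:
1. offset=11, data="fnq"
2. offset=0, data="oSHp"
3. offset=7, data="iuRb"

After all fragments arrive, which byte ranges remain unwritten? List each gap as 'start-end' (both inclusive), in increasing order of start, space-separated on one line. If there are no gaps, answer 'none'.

Answer: 4-6 14-18

Derivation:
Fragment 1: offset=11 len=3
Fragment 2: offset=0 len=4
Fragment 3: offset=7 len=4
Gaps: 4-6 14-18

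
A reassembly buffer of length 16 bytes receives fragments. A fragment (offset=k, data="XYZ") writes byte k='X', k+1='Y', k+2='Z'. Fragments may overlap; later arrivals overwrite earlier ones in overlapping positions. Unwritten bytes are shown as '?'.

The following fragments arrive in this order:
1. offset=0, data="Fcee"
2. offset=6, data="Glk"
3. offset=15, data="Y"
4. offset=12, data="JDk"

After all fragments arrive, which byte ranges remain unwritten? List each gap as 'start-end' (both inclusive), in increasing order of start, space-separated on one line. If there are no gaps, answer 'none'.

Fragment 1: offset=0 len=4
Fragment 2: offset=6 len=3
Fragment 3: offset=15 len=1
Fragment 4: offset=12 len=3
Gaps: 4-5 9-11

Answer: 4-5 9-11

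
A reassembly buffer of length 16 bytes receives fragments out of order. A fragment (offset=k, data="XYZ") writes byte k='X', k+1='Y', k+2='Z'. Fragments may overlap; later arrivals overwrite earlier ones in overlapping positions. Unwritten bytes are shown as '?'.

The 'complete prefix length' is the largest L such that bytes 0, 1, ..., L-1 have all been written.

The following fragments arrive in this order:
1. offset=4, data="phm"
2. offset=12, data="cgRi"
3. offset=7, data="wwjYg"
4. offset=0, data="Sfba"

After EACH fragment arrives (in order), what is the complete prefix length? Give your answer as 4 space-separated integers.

Fragment 1: offset=4 data="phm" -> buffer=????phm????????? -> prefix_len=0
Fragment 2: offset=12 data="cgRi" -> buffer=????phm?????cgRi -> prefix_len=0
Fragment 3: offset=7 data="wwjYg" -> buffer=????phmwwjYgcgRi -> prefix_len=0
Fragment 4: offset=0 data="Sfba" -> buffer=SfbaphmwwjYgcgRi -> prefix_len=16

Answer: 0 0 0 16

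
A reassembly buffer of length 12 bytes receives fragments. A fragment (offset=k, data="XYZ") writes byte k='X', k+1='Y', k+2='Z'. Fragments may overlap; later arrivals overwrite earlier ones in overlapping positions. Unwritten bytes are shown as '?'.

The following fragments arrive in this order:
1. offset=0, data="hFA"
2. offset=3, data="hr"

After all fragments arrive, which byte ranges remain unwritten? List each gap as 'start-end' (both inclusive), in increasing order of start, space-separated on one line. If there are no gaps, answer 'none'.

Answer: 5-11

Derivation:
Fragment 1: offset=0 len=3
Fragment 2: offset=3 len=2
Gaps: 5-11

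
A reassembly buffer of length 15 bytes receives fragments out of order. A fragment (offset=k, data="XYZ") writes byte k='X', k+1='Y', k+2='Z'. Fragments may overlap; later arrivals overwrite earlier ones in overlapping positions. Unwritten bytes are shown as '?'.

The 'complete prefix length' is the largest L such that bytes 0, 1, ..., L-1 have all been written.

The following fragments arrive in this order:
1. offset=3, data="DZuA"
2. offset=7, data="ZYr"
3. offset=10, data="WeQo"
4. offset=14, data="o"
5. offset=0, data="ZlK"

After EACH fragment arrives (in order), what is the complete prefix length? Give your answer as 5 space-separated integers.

Answer: 0 0 0 0 15

Derivation:
Fragment 1: offset=3 data="DZuA" -> buffer=???DZuA???????? -> prefix_len=0
Fragment 2: offset=7 data="ZYr" -> buffer=???DZuAZYr????? -> prefix_len=0
Fragment 3: offset=10 data="WeQo" -> buffer=???DZuAZYrWeQo? -> prefix_len=0
Fragment 4: offset=14 data="o" -> buffer=???DZuAZYrWeQoo -> prefix_len=0
Fragment 5: offset=0 data="ZlK" -> buffer=ZlKDZuAZYrWeQoo -> prefix_len=15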